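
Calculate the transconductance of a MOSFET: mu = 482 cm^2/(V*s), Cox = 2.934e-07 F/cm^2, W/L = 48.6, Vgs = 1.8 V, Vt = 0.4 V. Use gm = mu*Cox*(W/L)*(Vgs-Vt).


Step 1: Vov = Vgs - Vt = 1.8 - 0.4 = 1.4 V
Step 2: gm = mu * Cox * (W/L) * Vov
Step 3: gm = 482 * 2.934e-07 * 48.6 * 1.4 = 9.62e-03 S

9.62e-03


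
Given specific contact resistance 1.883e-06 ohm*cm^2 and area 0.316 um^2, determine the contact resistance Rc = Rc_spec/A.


Step 1: Convert area to cm^2: 0.316 um^2 = 3.1600e-09 cm^2
Step 2: Rc = Rc_spec / A = 1.883e-06 / 3.1600e-09
Step 3: Rc = 5.96e+02 ohms

5.96e+02


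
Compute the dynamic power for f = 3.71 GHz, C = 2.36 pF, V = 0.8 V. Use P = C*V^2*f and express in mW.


Step 1: V^2 = 0.8^2 = 0.64 V^2
Step 2: P = C*V^2*f = 2.36e-12 F * 0.64 * 3.71e9 Hz
Step 3: P = 5.603584e-03 W
Step 4: P = 5.604 mW

5.604


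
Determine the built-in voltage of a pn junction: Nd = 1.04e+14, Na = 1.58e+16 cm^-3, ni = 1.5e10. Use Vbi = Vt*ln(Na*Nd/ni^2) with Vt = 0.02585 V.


Step 1: Compute Na*Nd/ni^2 = 1.58e+16 * 1.04e+14 / (1.5e10)^2 = 7.3031e+09
Step 2: ln(7.3031e+09) = 22.7116
Step 3: Vbi = 0.02585 * 22.7116 = 0.587 V

0.587


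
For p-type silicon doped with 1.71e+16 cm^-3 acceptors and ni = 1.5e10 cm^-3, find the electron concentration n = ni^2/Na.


Step 1: Majority hole concentration p ≈ Na = 1.71e+16 cm^-3
Step 2: n = ni^2 / Na = (1.5e10)^2 / 1.71e+16
Step 3: n = 1.32e+04 cm^-3

1.32e+04


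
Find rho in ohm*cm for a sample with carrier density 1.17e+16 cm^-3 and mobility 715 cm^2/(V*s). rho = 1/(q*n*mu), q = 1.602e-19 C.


Step 1: sigma = q * n * mu = 1.602e-19 * 1.17e+16 * 715 = 1.34015e+00 S/cm
Step 2: rho = 1 / sigma = 1 / 1.34015e+00 = 0.7462 ohm*cm

0.7462


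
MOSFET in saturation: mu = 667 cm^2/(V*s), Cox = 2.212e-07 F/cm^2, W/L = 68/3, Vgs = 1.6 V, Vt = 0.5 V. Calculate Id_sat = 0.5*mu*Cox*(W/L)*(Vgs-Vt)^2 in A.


Step 1: Overdrive voltage Vov = Vgs - Vt = 1.6 - 0.5 = 1.1 V
Step 2: W/L = 68/3 = 22.6667
Step 3: Id = 0.5 * 667 * 2.212e-07 * 22.6667 * 1.1^2
Step 4: Id = 2.02e-03 A

2.02e-03


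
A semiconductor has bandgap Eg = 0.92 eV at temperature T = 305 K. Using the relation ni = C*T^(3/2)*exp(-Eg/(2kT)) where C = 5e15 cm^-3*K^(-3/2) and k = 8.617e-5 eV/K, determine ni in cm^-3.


Step 1: Compute kT = 8.617e-5 * 305 = 0.02628185 eV
Step 2: Exponent = -Eg/(2kT) = -0.92/(2*0.02628185) = -17.50257
Step 3: T^(3/2) = 305^1.5 = 5326.60
Step 4: ni = 5e15 * 5326.60 * exp(-17.50257) = 6.67e+11 cm^-3

6.67e+11


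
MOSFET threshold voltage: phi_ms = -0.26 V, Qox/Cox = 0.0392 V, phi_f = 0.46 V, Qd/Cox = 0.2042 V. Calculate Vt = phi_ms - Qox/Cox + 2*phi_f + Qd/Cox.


Step 1: Vt = phi_ms - Qox/Cox + 2*phi_f + Qd/Cox
Step 2: Vt = -0.26 - 0.0392 + 2*0.46 + 0.2042
Step 3: Vt = -0.26 - 0.0392 + 0.92 + 0.2042
Step 4: Vt = 0.825 V

0.825


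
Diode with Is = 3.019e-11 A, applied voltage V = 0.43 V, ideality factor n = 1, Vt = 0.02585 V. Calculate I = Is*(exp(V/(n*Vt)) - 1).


Step 1: V/(n*Vt) = 0.43/(1*0.02585) = 16.6344
Step 2: exp(16.6344) = 1.6758e+07
Step 3: I = 3.019e-11 * (1.6758e+07 - 1) = 5.06e-04 A

5.06e-04


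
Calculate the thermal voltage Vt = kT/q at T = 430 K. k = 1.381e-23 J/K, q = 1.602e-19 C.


Step 1: kT = 1.381e-23 * 430 = 5.9383e-21 J
Step 2: Vt = kT/q = 5.9383e-21 / 1.602e-19
Step 3: Vt = 0.03707 V

0.03707


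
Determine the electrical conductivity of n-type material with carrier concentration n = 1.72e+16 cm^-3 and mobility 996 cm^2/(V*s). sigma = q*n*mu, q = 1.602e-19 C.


Step 1: sigma = q * n * mu
Step 2: sigma = 1.602e-19 * 1.72e+16 * 996
Step 3: sigma = 2.744e+00 S/cm

2.744e+00


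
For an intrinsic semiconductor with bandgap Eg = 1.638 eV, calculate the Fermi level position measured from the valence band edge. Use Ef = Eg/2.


Step 1: For an intrinsic semiconductor, the Fermi level sits at midgap.
Step 2: Ef = Eg / 2 = 1.638 / 2 = 0.819 eV

0.819


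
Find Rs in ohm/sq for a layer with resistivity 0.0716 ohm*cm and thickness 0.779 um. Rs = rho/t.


Step 1: Convert thickness to cm: t = 0.779 um = 7.7900e-05 cm
Step 2: Rs = rho / t = 0.0716 / 7.7900e-05
Step 3: Rs = 919.1 ohm/sq

919.1


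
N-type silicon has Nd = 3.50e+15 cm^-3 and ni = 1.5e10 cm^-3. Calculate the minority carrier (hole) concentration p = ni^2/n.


Step 1: Since Nd >> ni, n ≈ Nd = 3.50e+15 cm^-3
Step 2: p = ni^2 / n = (1.5e10)^2 / 3.50e+15
Step 3: p = 2.25e20 / 3.50e+15 = 6.43e+04 cm^-3

6.43e+04


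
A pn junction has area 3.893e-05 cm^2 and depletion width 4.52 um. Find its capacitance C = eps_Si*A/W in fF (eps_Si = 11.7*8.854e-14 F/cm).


Step 1: eps_Si = 11.7 * 8.854e-14 = 1.035918e-12 F/cm
Step 2: W in cm = 4.52 * 1e-4 = 4.52e-04 cm
Step 3: C = 1.035918e-12 * 3.893e-05 / 4.52e-04 = 8.922188e-14 F
Step 4: C = 89.22 fF

89.22


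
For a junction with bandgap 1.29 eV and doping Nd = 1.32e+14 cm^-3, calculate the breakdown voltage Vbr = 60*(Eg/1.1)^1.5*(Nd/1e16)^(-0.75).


Step 1: Eg/1.1 = 1.29/1.1 = 1.172727
Step 2: (Eg/1.1)^1.5 = 1.172727^1.5 = 1.269976
Step 3: (Nd/1e16)^(-0.75) = (0.0132)^(-0.75) = 25.678494
Step 4: Vbr = 60 * 1.269976 * 25.678494 = 1956.7 V

1956.7


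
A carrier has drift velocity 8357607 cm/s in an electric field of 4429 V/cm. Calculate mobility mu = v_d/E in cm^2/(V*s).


Step 1: mu = v_d / E
Step 2: mu = 8357607 / 4429
Step 3: mu = 1887.02 cm^2/(V*s)

1887.02


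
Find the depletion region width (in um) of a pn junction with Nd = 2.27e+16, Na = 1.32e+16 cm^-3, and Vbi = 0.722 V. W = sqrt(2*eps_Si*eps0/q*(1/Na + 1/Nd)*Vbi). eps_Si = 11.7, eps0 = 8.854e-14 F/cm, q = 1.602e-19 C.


Step 1: 1/Na + 1/Nd = 1/1.32e+16 + 1/2.27e+16 = 1.19810e-16
Step 2: 2*eps*eps0/q = 2*11.7*8.854e-14/1.602e-19 = 1.293281e+07
Step 3: W^2 = 1.293281e+07 * 1.19810e-16 * 0.722 = 1.11872e-09
Step 4: W = sqrt(1.11872e-09) = 3.345e-05 cm = 0.3345 um

0.3345


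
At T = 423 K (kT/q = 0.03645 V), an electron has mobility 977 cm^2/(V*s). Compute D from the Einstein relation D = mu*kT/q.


Step 1: D = mu * (kT/q)
Step 2: D = 977 * 0.03645
Step 3: D = 35.61 cm^2/s

35.61


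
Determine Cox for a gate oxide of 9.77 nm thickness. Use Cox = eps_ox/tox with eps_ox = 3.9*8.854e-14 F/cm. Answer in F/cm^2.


Step 1: eps_ox = 3.9 * 8.854e-14 = 3.45306e-13 F/cm
Step 2: tox in cm = 9.77 nm * 1e-7 = 9.7700e-07 cm
Step 3: Cox = 3.45306e-13 / 9.7700e-07 = 3.53e-07 F/cm^2

3.53e-07


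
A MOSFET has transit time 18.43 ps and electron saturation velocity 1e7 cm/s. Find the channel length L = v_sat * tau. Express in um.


Step 1: tau in seconds = 18.43 ps * 1e-12 = 1.8430e-11 s
Step 2: L = v_sat * tau = 1e7 * 1.8430e-11 = 1.8430e-04 cm
Step 3: L in um = 1.8430e-04 * 1e4 = 1.843 um

1.843


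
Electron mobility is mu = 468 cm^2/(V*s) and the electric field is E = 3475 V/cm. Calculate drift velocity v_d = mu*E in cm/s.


Step 1: v_d = mu * E
Step 2: v_d = 468 * 3475 = 1626300
Step 3: v_d = 1.63e+06 cm/s

1.63e+06


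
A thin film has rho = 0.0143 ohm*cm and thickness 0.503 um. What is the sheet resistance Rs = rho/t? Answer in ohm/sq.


Step 1: Convert thickness to cm: t = 0.503 um = 5.0300e-05 cm
Step 2: Rs = rho / t = 0.0143 / 5.0300e-05
Step 3: Rs = 284.3 ohm/sq

284.3


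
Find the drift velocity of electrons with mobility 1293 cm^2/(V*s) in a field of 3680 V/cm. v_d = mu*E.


Step 1: v_d = mu * E
Step 2: v_d = 1293 * 3680 = 4758240
Step 3: v_d = 4.76e+06 cm/s

4.76e+06


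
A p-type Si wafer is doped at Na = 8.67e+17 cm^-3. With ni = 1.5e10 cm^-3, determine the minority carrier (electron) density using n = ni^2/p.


Step 1: Majority hole concentration p ≈ Na = 8.67e+17 cm^-3
Step 2: n = ni^2 / Na = (1.5e10)^2 / 8.67e+17
Step 3: n = 2.60e+02 cm^-3

2.60e+02


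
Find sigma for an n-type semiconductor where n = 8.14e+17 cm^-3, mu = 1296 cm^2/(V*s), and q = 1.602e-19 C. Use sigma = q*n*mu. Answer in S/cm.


Step 1: sigma = q * n * mu
Step 2: sigma = 1.602e-19 * 8.14e+17 * 1296
Step 3: sigma = 1.690e+02 S/cm

1.690e+02


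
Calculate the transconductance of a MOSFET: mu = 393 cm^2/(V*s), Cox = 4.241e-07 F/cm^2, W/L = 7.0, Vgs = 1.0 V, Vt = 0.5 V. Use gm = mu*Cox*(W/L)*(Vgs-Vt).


Step 1: Vov = Vgs - Vt = 1.0 - 0.5 = 0.5 V
Step 2: gm = mu * Cox * (W/L) * Vov
Step 3: gm = 393 * 4.241e-07 * 7.0 * 0.5 = 5.83e-04 S

5.83e-04


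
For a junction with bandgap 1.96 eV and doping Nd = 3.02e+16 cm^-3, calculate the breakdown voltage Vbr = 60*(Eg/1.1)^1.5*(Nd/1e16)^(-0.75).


Step 1: Eg/1.1 = 1.96/1.1 = 1.781818
Step 2: (Eg/1.1)^1.5 = 1.781818^1.5 = 2.378455
Step 3: (Nd/1e16)^(-0.75) = (3.02)^(-0.75) = 0.436511
Step 4: Vbr = 60 * 2.378455 * 0.436511 = 62.3 V

62.3


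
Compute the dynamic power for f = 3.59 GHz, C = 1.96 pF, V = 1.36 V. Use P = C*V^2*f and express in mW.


Step 1: V^2 = 1.36^2 = 1.8496 V^2
Step 2: P = C*V^2*f = 1.96e-12 F * 1.8496 * 3.59e9 Hz
Step 3: P = 1.301452544e-02 W
Step 4: P = 13.015 mW

13.015


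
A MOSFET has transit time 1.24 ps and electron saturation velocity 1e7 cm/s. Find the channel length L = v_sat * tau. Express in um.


Step 1: tau in seconds = 1.24 ps * 1e-12 = 1.2400e-12 s
Step 2: L = v_sat * tau = 1e7 * 1.2400e-12 = 1.2400e-05 cm
Step 3: L in um = 1.2400e-05 * 1e4 = 0.124 um

0.124


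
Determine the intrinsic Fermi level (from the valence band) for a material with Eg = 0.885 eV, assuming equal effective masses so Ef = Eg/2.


Step 1: For an intrinsic semiconductor, the Fermi level sits at midgap.
Step 2: Ef = Eg / 2 = 0.885 / 2 = 0.4425 eV

0.4425


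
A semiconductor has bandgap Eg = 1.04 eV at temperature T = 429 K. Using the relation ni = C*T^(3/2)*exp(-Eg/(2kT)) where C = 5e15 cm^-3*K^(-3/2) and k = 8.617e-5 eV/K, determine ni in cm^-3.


Step 1: Compute kT = 8.617e-5 * 429 = 0.03696693 eV
Step 2: Exponent = -Eg/(2kT) = -1.04/(2*0.03696693) = -14.06663
Step 3: T^(3/2) = 429^1.5 = 8885.58
Step 4: ni = 5e15 * 8885.58 * exp(-14.06663) = 3.46e+13 cm^-3

3.46e+13


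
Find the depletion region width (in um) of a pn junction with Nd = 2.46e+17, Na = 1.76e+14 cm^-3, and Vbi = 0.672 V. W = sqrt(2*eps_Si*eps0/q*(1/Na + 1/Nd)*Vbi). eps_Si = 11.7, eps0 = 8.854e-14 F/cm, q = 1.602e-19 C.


Step 1: 1/Na + 1/Nd = 1/1.76e+14 + 1/2.46e+17 = 5.68588e-15
Step 2: 2*eps*eps0/q = 2*11.7*8.854e-14/1.602e-19 = 1.293281e+07
Step 3: W^2 = 1.293281e+07 * 5.68588e-15 * 0.672 = 4.94151e-08
Step 4: W = sqrt(4.94151e-08) = 2.223e-04 cm = 2.223 um

2.223


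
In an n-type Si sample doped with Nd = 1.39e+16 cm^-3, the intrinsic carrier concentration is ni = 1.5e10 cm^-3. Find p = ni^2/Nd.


Step 1: Since Nd >> ni, n ≈ Nd = 1.39e+16 cm^-3
Step 2: p = ni^2 / n = (1.5e10)^2 / 1.39e+16
Step 3: p = 2.25e20 / 1.39e+16 = 1.62e+04 cm^-3

1.62e+04


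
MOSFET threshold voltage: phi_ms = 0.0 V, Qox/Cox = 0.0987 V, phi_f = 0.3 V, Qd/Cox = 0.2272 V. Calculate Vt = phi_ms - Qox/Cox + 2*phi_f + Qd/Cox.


Step 1: Vt = phi_ms - Qox/Cox + 2*phi_f + Qd/Cox
Step 2: Vt = 0.0 - 0.0987 + 2*0.3 + 0.2272
Step 3: Vt = 0.0 - 0.0987 + 0.6 + 0.2272
Step 4: Vt = 0.7285 V

0.7285


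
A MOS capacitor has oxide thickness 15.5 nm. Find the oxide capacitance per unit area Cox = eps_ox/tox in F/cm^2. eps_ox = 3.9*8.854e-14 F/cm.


Step 1: eps_ox = 3.9 * 8.854e-14 = 3.45306e-13 F/cm
Step 2: tox in cm = 15.5 nm * 1e-7 = 1.5500e-06 cm
Step 3: Cox = 3.45306e-13 / 1.5500e-06 = 2.23e-07 F/cm^2

2.23e-07


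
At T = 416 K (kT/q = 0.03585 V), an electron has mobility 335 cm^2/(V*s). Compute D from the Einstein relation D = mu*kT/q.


Step 1: D = mu * (kT/q)
Step 2: D = 335 * 0.03585
Step 3: D = 12.01 cm^2/s

12.01


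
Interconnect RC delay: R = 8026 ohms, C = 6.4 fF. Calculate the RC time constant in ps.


Step 1: tau = R * C
Step 2: tau = 8026 * 6.4 fF = 8026 * 6.4e-15 F
Step 3: tau = 5.13664e-11 s = 51.3664 ps

51.3664


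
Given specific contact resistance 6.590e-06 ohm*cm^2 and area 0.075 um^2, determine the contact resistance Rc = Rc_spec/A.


Step 1: Convert area to cm^2: 0.075 um^2 = 7.5000e-10 cm^2
Step 2: Rc = Rc_spec / A = 6.590e-06 / 7.5000e-10
Step 3: Rc = 8.79e+03 ohms

8.79e+03


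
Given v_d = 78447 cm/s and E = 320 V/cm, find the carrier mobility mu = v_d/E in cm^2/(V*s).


Step 1: mu = v_d / E
Step 2: mu = 78447 / 320
Step 3: mu = 245.15 cm^2/(V*s)

245.15


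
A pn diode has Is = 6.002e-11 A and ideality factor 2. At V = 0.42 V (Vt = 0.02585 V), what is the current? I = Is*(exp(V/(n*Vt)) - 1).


Step 1: V/(n*Vt) = 0.42/(2*0.02585) = 8.1238
Step 2: exp(8.1238) = 3.3738e+03
Step 3: I = 6.002e-11 * (3.3738e+03 - 1) = 2.02e-07 A

2.02e-07


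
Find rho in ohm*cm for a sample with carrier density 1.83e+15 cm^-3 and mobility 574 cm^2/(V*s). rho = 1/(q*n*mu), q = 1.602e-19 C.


Step 1: sigma = q * n * mu = 1.602e-19 * 1.83e+15 * 574 = 1.68277e-01 S/cm
Step 2: rho = 1 / sigma = 1 / 1.68277e-01 = 5.943 ohm*cm

5.943


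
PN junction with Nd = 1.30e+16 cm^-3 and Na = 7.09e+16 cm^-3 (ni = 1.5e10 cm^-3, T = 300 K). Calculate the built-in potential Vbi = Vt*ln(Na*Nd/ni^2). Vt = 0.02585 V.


Step 1: Compute Na*Nd/ni^2 = 7.09e+16 * 1.30e+16 / (1.5e10)^2 = 4.0964e+12
Step 2: ln(4.0964e+12) = 29.0411
Step 3: Vbi = 0.02585 * 29.0411 = 0.751 V

0.751


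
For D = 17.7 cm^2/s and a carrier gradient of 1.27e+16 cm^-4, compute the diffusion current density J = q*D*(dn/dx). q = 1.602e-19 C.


Step 1: J = q * D * (dn/dx)
Step 2: J = 1.602e-19 * 17.7 * 1.27e+16
Step 3: J = 3.60e-02 A/cm^2

3.60e-02


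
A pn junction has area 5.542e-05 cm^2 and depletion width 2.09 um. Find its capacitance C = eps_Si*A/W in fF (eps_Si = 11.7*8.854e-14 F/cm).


Step 1: eps_Si = 11.7 * 8.854e-14 = 1.035918e-12 F/cm
Step 2: W in cm = 2.09 * 1e-4 = 2.09e-04 cm
Step 3: C = 1.035918e-12 * 5.542e-05 / 2.09e-04 = 2.746917e-13 F
Step 4: C = 274.69 fF

274.69


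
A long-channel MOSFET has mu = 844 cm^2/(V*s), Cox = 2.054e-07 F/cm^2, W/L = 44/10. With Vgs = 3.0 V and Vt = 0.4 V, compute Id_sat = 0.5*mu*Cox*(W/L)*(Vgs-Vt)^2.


Step 1: Overdrive voltage Vov = Vgs - Vt = 3.0 - 0.4 = 2.6 V
Step 2: W/L = 44/10 = 4.4
Step 3: Id = 0.5 * 844 * 2.054e-07 * 4.4 * 2.6^2
Step 4: Id = 2.58e-03 A

2.58e-03


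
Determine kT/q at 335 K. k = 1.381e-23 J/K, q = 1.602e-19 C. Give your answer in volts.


Step 1: kT = 1.381e-23 * 335 = 4.62635e-21 J
Step 2: Vt = kT/q = 4.62635e-21 / 1.602e-19
Step 3: Vt = 0.02888 V

0.02888


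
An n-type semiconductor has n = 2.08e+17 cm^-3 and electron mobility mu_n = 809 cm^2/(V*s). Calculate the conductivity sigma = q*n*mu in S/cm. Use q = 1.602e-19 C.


Step 1: sigma = q * n * mu
Step 2: sigma = 1.602e-19 * 2.08e+17 * 809
Step 3: sigma = 2.696e+01 S/cm

2.696e+01


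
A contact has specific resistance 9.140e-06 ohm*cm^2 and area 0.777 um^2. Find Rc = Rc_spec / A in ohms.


Step 1: Convert area to cm^2: 0.777 um^2 = 7.7700e-09 cm^2
Step 2: Rc = Rc_spec / A = 9.140e-06 / 7.7700e-09
Step 3: Rc = 1.18e+03 ohms

1.18e+03


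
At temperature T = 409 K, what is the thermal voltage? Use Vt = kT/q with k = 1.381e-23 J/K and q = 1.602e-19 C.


Step 1: kT = 1.381e-23 * 409 = 5.64829e-21 J
Step 2: Vt = kT/q = 5.64829e-21 / 1.602e-19
Step 3: Vt = 0.03526 V

0.03526


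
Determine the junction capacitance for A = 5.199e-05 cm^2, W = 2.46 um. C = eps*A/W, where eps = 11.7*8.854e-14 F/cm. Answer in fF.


Step 1: eps_Si = 11.7 * 8.854e-14 = 1.035918e-12 F/cm
Step 2: W in cm = 2.46 * 1e-4 = 2.46e-04 cm
Step 3: C = 1.035918e-12 * 5.199e-05 / 2.46e-04 = 2.189324e-13 F
Step 4: C = 218.93 fF

218.93


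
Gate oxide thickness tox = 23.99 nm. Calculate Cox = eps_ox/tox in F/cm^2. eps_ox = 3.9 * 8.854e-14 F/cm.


Step 1: eps_ox = 3.9 * 8.854e-14 = 3.45306e-13 F/cm
Step 2: tox in cm = 23.99 nm * 1e-7 = 2.3990e-06 cm
Step 3: Cox = 3.45306e-13 / 2.3990e-06 = 1.44e-07 F/cm^2

1.44e-07


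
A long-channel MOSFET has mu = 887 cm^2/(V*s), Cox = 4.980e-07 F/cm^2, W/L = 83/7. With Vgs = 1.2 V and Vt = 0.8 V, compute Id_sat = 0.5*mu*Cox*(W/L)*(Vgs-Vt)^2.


Step 1: Overdrive voltage Vov = Vgs - Vt = 1.2 - 0.8 = 0.4 V
Step 2: W/L = 83/7 = 11.8571
Step 3: Id = 0.5 * 887 * 4.980e-07 * 11.8571 * 0.4^2
Step 4: Id = 4.19e-04 A

4.19e-04


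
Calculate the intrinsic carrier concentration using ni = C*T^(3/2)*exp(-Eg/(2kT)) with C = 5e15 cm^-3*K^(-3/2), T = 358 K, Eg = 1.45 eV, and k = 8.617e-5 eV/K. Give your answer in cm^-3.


Step 1: Compute kT = 8.617e-5 * 358 = 0.03084886 eV
Step 2: Exponent = -Eg/(2kT) = -1.45/(2*0.03084886) = -23.50168
Step 3: T^(3/2) = 358^1.5 = 6773.68
Step 4: ni = 5e15 * 6773.68 * exp(-23.50168) = 2.10e+09 cm^-3

2.10e+09


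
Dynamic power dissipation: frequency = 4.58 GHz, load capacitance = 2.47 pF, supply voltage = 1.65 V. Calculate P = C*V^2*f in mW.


Step 1: V^2 = 1.65^2 = 2.7225 V^2
Step 2: P = C*V^2*f = 2.47e-12 F * 2.7225 * 4.58e9 Hz
Step 3: P = 3.07985535e-02 W
Step 4: P = 30.799 mW

30.799


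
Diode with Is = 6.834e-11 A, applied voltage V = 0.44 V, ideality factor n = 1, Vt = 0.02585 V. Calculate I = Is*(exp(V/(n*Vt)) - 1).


Step 1: V/(n*Vt) = 0.44/(1*0.02585) = 17.0213
Step 2: exp(17.0213) = 2.4675e+07
Step 3: I = 6.834e-11 * (2.4675e+07 - 1) = 1.69e-03 A

1.69e-03


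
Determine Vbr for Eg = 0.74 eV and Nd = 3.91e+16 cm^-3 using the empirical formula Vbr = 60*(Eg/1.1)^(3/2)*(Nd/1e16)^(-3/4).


Step 1: Eg/1.1 = 0.74/1.1 = 0.672727
Step 2: (Eg/1.1)^1.5 = 0.672727^1.5 = 0.551770
Step 3: (Nd/1e16)^(-0.75) = (3.91)^(-0.75) = 0.359640
Step 4: Vbr = 60 * 0.551770 * 0.359640 = 11.9 V

11.9


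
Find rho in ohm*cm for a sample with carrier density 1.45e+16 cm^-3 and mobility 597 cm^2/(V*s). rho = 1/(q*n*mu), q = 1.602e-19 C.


Step 1: sigma = q * n * mu = 1.602e-19 * 1.45e+16 * 597 = 1.38677e+00 S/cm
Step 2: rho = 1 / sigma = 1 / 1.38677e+00 = 0.7211 ohm*cm

0.7211


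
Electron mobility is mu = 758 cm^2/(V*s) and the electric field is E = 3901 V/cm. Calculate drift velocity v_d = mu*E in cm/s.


Step 1: v_d = mu * E
Step 2: v_d = 758 * 3901 = 2956958
Step 3: v_d = 2.96e+06 cm/s

2.96e+06


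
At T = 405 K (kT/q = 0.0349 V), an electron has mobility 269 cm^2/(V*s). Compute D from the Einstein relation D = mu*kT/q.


Step 1: D = mu * (kT/q)
Step 2: D = 269 * 0.0349
Step 3: D = 9.39 cm^2/s

9.39


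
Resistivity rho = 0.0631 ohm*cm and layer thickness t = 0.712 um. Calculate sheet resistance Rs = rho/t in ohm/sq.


Step 1: Convert thickness to cm: t = 0.712 um = 7.1200e-05 cm
Step 2: Rs = rho / t = 0.0631 / 7.1200e-05
Step 3: Rs = 886.2 ohm/sq

886.2


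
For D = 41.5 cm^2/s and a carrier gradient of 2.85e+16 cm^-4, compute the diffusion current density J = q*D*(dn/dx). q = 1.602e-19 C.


Step 1: J = q * D * (dn/dx)
Step 2: J = 1.602e-19 * 41.5 * 2.85e+16
Step 3: J = 1.89e-01 A/cm^2

1.89e-01


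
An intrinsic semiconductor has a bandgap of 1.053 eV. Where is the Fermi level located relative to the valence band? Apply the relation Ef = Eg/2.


Step 1: For an intrinsic semiconductor, the Fermi level sits at midgap.
Step 2: Ef = Eg / 2 = 1.053 / 2 = 0.5265 eV

0.5265


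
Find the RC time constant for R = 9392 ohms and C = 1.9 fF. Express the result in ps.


Step 1: tau = R * C
Step 2: tau = 9392 * 1.9 fF = 9392 * 1.9e-15 F
Step 3: tau = 1.78448e-11 s = 17.8448 ps

17.8448


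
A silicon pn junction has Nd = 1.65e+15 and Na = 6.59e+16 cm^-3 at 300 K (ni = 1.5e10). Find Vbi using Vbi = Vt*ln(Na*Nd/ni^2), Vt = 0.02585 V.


Step 1: Compute Na*Nd/ni^2 = 6.59e+16 * 1.65e+15 / (1.5e10)^2 = 4.8327e+11
Step 2: ln(4.8327e+11) = 26.9038
Step 3: Vbi = 0.02585 * 26.9038 = 0.695 V

0.695


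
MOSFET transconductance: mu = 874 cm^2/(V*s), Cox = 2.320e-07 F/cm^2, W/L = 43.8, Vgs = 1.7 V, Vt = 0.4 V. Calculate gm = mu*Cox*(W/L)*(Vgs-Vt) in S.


Step 1: Vov = Vgs - Vt = 1.7 - 0.4 = 1.3 V
Step 2: gm = mu * Cox * (W/L) * Vov
Step 3: gm = 874 * 2.320e-07 * 43.8 * 1.3 = 1.15e-02 S

1.15e-02


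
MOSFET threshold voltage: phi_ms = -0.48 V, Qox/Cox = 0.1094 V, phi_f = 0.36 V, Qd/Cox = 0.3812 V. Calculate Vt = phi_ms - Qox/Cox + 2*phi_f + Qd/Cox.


Step 1: Vt = phi_ms - Qox/Cox + 2*phi_f + Qd/Cox
Step 2: Vt = -0.48 - 0.1094 + 2*0.36 + 0.3812
Step 3: Vt = -0.48 - 0.1094 + 0.72 + 0.3812
Step 4: Vt = 0.5118 V

0.5118


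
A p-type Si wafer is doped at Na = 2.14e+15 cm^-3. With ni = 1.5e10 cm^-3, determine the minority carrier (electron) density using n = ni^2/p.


Step 1: Majority hole concentration p ≈ Na = 2.14e+15 cm^-3
Step 2: n = ni^2 / Na = (1.5e10)^2 / 2.14e+15
Step 3: n = 1.05e+05 cm^-3

1.05e+05


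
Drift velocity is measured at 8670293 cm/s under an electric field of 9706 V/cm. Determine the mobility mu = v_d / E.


Step 1: mu = v_d / E
Step 2: mu = 8670293 / 9706
Step 3: mu = 893.29 cm^2/(V*s)

893.29


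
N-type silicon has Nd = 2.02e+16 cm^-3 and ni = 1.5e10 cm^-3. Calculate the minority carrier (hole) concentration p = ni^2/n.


Step 1: Since Nd >> ni, n ≈ Nd = 2.02e+16 cm^-3
Step 2: p = ni^2 / n = (1.5e10)^2 / 2.02e+16
Step 3: p = 2.25e20 / 2.02e+16 = 1.11e+04 cm^-3

1.11e+04


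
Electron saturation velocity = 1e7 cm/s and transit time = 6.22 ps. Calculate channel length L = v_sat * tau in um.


Step 1: tau in seconds = 6.22 ps * 1e-12 = 6.2200e-12 s
Step 2: L = v_sat * tau = 1e7 * 6.2200e-12 = 6.2200e-05 cm
Step 3: L in um = 6.2200e-05 * 1e4 = 0.622 um

0.622


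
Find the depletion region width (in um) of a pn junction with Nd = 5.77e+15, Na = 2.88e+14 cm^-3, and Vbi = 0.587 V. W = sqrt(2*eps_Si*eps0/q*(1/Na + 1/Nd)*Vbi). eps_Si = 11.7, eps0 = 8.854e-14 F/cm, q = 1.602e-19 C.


Step 1: 1/Na + 1/Nd = 1/2.88e+14 + 1/5.77e+15 = 3.64553e-15
Step 2: 2*eps*eps0/q = 2*11.7*8.854e-14/1.602e-19 = 1.293281e+07
Step 3: W^2 = 1.293281e+07 * 3.64553e-15 * 0.587 = 2.76753e-08
Step 4: W = sqrt(2.76753e-08) = 1.664e-04 cm = 1.664 um

1.664


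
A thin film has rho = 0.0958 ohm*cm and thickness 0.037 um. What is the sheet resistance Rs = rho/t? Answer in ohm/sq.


Step 1: Convert thickness to cm: t = 0.037 um = 3.7000e-06 cm
Step 2: Rs = rho / t = 0.0958 / 3.7000e-06
Step 3: Rs = 25891.9 ohm/sq

25891.9


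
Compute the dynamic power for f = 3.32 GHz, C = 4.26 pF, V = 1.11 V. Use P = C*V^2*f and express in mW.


Step 1: V^2 = 1.11^2 = 1.2321 V^2
Step 2: P = C*V^2*f = 4.26e-12 F * 1.2321 * 3.32e9 Hz
Step 3: P = 1.742583672e-02 W
Step 4: P = 17.426 mW

17.426


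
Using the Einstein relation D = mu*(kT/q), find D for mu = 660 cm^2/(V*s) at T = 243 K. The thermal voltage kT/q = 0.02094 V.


Step 1: D = mu * (kT/q)
Step 2: D = 660 * 0.02094
Step 3: D = 13.82 cm^2/s

13.82


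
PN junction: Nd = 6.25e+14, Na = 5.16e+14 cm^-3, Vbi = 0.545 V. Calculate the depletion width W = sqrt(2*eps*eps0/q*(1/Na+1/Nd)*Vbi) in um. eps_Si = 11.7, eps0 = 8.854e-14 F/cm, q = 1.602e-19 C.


Step 1: 1/Na + 1/Nd = 1/5.16e+14 + 1/6.25e+14 = 3.53798e-15
Step 2: 2*eps*eps0/q = 2*11.7*8.854e-14/1.602e-19 = 1.293281e+07
Step 3: W^2 = 1.293281e+07 * 3.53798e-15 * 0.545 = 2.49370e-08
Step 4: W = sqrt(2.49370e-08) = 1.579e-04 cm = 1.579 um

1.579


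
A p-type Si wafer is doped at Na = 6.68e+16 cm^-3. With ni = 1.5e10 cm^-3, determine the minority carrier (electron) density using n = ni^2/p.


Step 1: Majority hole concentration p ≈ Na = 6.68e+16 cm^-3
Step 2: n = ni^2 / Na = (1.5e10)^2 / 6.68e+16
Step 3: n = 3.37e+03 cm^-3

3.37e+03


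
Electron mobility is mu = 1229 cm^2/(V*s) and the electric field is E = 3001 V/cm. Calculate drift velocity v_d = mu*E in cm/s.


Step 1: v_d = mu * E
Step 2: v_d = 1229 * 3001 = 3688229
Step 3: v_d = 3.69e+06 cm/s

3.69e+06


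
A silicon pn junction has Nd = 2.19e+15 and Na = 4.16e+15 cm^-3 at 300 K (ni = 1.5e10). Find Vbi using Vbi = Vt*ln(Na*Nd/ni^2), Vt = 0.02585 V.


Step 1: Compute Na*Nd/ni^2 = 4.16e+15 * 2.19e+15 / (1.5e10)^2 = 4.0491e+10
Step 2: ln(4.0491e+10) = 24.4243
Step 3: Vbi = 0.02585 * 24.4243 = 0.631 V

0.631


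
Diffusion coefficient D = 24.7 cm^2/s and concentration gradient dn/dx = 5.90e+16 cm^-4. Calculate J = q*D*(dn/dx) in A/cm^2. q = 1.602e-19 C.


Step 1: J = q * D * (dn/dx)
Step 2: J = 1.602e-19 * 24.7 * 5.90e+16
Step 3: J = 2.33e-01 A/cm^2

2.33e-01


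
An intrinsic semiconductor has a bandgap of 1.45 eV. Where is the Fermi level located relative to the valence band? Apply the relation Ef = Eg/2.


Step 1: For an intrinsic semiconductor, the Fermi level sits at midgap.
Step 2: Ef = Eg / 2 = 1.45 / 2 = 0.725 eV

0.725


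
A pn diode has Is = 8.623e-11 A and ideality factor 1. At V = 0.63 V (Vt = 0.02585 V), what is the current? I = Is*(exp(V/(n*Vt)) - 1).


Step 1: V/(n*Vt) = 0.63/(1*0.02585) = 24.3714
Step 2: exp(24.3714) = 3.8403e+10
Step 3: I = 8.623e-11 * (3.8403e+10 - 1) = 3.31e+00 A

3.31e+00


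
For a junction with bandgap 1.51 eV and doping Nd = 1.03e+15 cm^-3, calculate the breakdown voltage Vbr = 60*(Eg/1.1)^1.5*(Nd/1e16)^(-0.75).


Step 1: Eg/1.1 = 1.51/1.1 = 1.372727
Step 2: (Eg/1.1)^1.5 = 1.372727^1.5 = 1.608334
Step 3: (Nd/1e16)^(-0.75) = (0.103)^(-0.75) = 5.500119
Step 4: Vbr = 60 * 1.608334 * 5.500119 = 530.8 V

530.8


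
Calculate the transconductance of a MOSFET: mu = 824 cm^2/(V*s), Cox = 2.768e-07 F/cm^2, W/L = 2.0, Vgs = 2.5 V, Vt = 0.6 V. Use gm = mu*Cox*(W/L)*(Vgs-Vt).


Step 1: Vov = Vgs - Vt = 2.5 - 0.6 = 1.9 V
Step 2: gm = mu * Cox * (W/L) * Vov
Step 3: gm = 824 * 2.768e-07 * 2.0 * 1.9 = 8.67e-04 S

8.67e-04


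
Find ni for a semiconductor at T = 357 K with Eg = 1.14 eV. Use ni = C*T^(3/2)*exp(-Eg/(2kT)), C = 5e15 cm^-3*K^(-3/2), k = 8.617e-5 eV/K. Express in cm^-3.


Step 1: Compute kT = 8.617e-5 * 357 = 0.03076269 eV
Step 2: Exponent = -Eg/(2kT) = -1.14/(2*0.03076269) = -18.52894
Step 3: T^(3/2) = 357^1.5 = 6745.32
Step 4: ni = 5e15 * 6745.32 * exp(-18.52894) = 3.03e+11 cm^-3

3.03e+11


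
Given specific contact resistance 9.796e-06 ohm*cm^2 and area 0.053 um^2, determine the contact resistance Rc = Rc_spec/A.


Step 1: Convert area to cm^2: 0.053 um^2 = 5.3000e-10 cm^2
Step 2: Rc = Rc_spec / A = 9.796e-06 / 5.3000e-10
Step 3: Rc = 1.85e+04 ohms

1.85e+04


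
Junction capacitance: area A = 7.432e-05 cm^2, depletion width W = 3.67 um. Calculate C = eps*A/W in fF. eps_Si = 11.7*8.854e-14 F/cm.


Step 1: eps_Si = 11.7 * 8.854e-14 = 1.035918e-12 F/cm
Step 2: W in cm = 3.67 * 1e-4 = 3.67e-04 cm
Step 3: C = 1.035918e-12 * 7.432e-05 / 3.67e-04 = 2.097805e-13 F
Step 4: C = 209.78 fF

209.78


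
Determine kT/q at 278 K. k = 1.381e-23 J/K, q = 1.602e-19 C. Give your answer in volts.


Step 1: kT = 1.381e-23 * 278 = 3.83918e-21 J
Step 2: Vt = kT/q = 3.83918e-21 / 1.602e-19
Step 3: Vt = 0.02396 V

0.02396


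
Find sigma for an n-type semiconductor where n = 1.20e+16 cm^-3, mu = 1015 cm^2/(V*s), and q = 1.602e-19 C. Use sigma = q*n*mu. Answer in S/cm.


Step 1: sigma = q * n * mu
Step 2: sigma = 1.602e-19 * 1.20e+16 * 1015
Step 3: sigma = 1.951e+00 S/cm

1.951e+00


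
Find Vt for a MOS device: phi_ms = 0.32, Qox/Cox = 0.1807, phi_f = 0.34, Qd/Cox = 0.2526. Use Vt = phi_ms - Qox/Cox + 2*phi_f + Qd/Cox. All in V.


Step 1: Vt = phi_ms - Qox/Cox + 2*phi_f + Qd/Cox
Step 2: Vt = 0.32 - 0.1807 + 2*0.34 + 0.2526
Step 3: Vt = 0.32 - 0.1807 + 0.68 + 0.2526
Step 4: Vt = 1.0719 V

1.0719


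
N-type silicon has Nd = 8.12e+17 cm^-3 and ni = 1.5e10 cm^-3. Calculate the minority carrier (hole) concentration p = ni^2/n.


Step 1: Since Nd >> ni, n ≈ Nd = 8.12e+17 cm^-3
Step 2: p = ni^2 / n = (1.5e10)^2 / 8.12e+17
Step 3: p = 2.25e20 / 8.12e+17 = 2.77e+02 cm^-3

2.77e+02


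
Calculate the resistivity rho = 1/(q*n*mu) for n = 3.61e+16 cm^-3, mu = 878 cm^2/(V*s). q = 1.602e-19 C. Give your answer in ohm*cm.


Step 1: sigma = q * n * mu = 1.602e-19 * 3.61e+16 * 878 = 5.07767e+00 S/cm
Step 2: rho = 1 / sigma = 1 / 5.07767e+00 = 0.1969 ohm*cm

0.1969


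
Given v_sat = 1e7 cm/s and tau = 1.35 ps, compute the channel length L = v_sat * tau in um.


Step 1: tau in seconds = 1.35 ps * 1e-12 = 1.3500e-12 s
Step 2: L = v_sat * tau = 1e7 * 1.3500e-12 = 1.3500e-05 cm
Step 3: L in um = 1.3500e-05 * 1e4 = 0.135 um

0.135


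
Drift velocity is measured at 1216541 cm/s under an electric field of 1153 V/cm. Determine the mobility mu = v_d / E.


Step 1: mu = v_d / E
Step 2: mu = 1216541 / 1153
Step 3: mu = 1055.11 cm^2/(V*s)

1055.11


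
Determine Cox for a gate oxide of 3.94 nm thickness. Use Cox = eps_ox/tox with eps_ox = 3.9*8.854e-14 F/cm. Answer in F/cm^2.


Step 1: eps_ox = 3.9 * 8.854e-14 = 3.45306e-13 F/cm
Step 2: tox in cm = 3.94 nm * 1e-7 = 3.9400e-07 cm
Step 3: Cox = 3.45306e-13 / 3.9400e-07 = 8.76e-07 F/cm^2

8.76e-07


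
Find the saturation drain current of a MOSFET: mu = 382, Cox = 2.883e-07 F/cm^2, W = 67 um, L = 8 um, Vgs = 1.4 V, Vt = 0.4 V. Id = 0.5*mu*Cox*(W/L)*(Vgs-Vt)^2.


Step 1: Overdrive voltage Vov = Vgs - Vt = 1.4 - 0.4 = 1.0 V
Step 2: W/L = 67/8 = 8.375
Step 3: Id = 0.5 * 382 * 2.883e-07 * 8.375 * 1.0^2
Step 4: Id = 4.61e-04 A

4.61e-04


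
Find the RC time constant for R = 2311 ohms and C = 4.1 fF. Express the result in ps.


Step 1: tau = R * C
Step 2: tau = 2311 * 4.1 fF = 2311 * 4.1e-15 F
Step 3: tau = 9.4751e-12 s = 9.4751 ps

9.4751


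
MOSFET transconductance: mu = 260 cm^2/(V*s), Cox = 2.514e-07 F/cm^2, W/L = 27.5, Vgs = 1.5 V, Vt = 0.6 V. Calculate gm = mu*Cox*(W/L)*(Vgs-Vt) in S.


Step 1: Vov = Vgs - Vt = 1.5 - 0.6 = 0.9 V
Step 2: gm = mu * Cox * (W/L) * Vov
Step 3: gm = 260 * 2.514e-07 * 27.5 * 0.9 = 1.62e-03 S

1.62e-03


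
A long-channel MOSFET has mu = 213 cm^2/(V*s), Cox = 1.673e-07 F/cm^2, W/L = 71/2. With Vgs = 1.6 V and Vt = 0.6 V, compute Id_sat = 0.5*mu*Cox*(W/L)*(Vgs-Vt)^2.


Step 1: Overdrive voltage Vov = Vgs - Vt = 1.6 - 0.6 = 1.0 V
Step 2: W/L = 71/2 = 35.5
Step 3: Id = 0.5 * 213 * 1.673e-07 * 35.5 * 1.0^2
Step 4: Id = 6.33e-04 A

6.33e-04


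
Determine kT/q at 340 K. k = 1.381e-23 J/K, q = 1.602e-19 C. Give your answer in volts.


Step 1: kT = 1.381e-23 * 340 = 4.6954e-21 J
Step 2: Vt = kT/q = 4.6954e-21 / 1.602e-19
Step 3: Vt = 0.02931 V

0.02931


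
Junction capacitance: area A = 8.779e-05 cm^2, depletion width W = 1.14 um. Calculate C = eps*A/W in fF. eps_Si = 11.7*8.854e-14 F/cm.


Step 1: eps_Si = 11.7 * 8.854e-14 = 1.035918e-12 F/cm
Step 2: W in cm = 1.14 * 1e-4 = 1.14e-04 cm
Step 3: C = 1.035918e-12 * 8.779e-05 / 1.14e-04 = 7.977477e-13 F
Step 4: C = 797.75 fF

797.75


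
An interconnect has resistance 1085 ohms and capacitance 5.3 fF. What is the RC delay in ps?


Step 1: tau = R * C
Step 2: tau = 1085 * 5.3 fF = 1085 * 5.3e-15 F
Step 3: tau = 5.7505e-12 s = 5.7505 ps

5.7505


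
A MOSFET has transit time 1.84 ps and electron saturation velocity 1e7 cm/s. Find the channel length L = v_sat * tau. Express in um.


Step 1: tau in seconds = 1.84 ps * 1e-12 = 1.8400e-12 s
Step 2: L = v_sat * tau = 1e7 * 1.8400e-12 = 1.8400e-05 cm
Step 3: L in um = 1.8400e-05 * 1e4 = 0.184 um

0.184


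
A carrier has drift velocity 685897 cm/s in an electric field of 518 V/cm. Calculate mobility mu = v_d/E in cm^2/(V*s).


Step 1: mu = v_d / E
Step 2: mu = 685897 / 518
Step 3: mu = 1324.13 cm^2/(V*s)

1324.13


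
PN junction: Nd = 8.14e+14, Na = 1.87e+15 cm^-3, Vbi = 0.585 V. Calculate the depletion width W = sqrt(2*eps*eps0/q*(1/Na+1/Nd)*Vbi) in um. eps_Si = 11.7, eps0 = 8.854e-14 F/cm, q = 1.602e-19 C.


Step 1: 1/Na + 1/Nd = 1/1.87e+15 + 1/8.14e+14 = 1.76326e-15
Step 2: 2*eps*eps0/q = 2*11.7*8.854e-14/1.602e-19 = 1.293281e+07
Step 3: W^2 = 1.293281e+07 * 1.76326e-15 * 0.585 = 1.33403e-08
Step 4: W = sqrt(1.33403e-08) = 1.155e-04 cm = 1.155 um

1.155


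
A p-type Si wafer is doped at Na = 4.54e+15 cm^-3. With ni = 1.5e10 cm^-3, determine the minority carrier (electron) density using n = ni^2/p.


Step 1: Majority hole concentration p ≈ Na = 4.54e+15 cm^-3
Step 2: n = ni^2 / Na = (1.5e10)^2 / 4.54e+15
Step 3: n = 4.96e+04 cm^-3

4.96e+04


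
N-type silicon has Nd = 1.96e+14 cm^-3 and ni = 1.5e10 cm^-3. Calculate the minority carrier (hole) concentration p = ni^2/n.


Step 1: Since Nd >> ni, n ≈ Nd = 1.96e+14 cm^-3
Step 2: p = ni^2 / n = (1.5e10)^2 / 1.96e+14
Step 3: p = 2.25e20 / 1.96e+14 = 1.15e+06 cm^-3

1.15e+06


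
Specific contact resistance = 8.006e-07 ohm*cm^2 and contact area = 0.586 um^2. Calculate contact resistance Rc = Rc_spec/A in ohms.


Step 1: Convert area to cm^2: 0.586 um^2 = 5.8600e-09 cm^2
Step 2: Rc = Rc_spec / A = 8.006e-07 / 5.8600e-09
Step 3: Rc = 1.37e+02 ohms

1.37e+02


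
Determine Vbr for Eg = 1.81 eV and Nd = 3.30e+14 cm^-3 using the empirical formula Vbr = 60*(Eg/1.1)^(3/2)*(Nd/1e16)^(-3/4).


Step 1: Eg/1.1 = 1.81/1.1 = 1.645455
Step 2: (Eg/1.1)^1.5 = 1.645455^1.5 = 2.110712
Step 3: (Nd/1e16)^(-0.75) = (0.033)^(-0.75) = 12.915599
Step 4: Vbr = 60 * 2.110712 * 12.915599 = 1635.7 V

1635.7


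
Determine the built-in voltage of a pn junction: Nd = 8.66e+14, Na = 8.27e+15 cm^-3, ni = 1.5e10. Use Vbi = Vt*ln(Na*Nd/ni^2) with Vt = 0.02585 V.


Step 1: Compute Na*Nd/ni^2 = 8.27e+15 * 8.66e+14 / (1.5e10)^2 = 3.1830e+10
Step 2: ln(3.1830e+10) = 24.1837
Step 3: Vbi = 0.02585 * 24.1837 = 0.625 V

0.625


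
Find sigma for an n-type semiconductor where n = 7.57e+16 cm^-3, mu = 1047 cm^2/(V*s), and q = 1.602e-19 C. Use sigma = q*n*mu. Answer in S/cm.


Step 1: sigma = q * n * mu
Step 2: sigma = 1.602e-19 * 7.57e+16 * 1047
Step 3: sigma = 1.270e+01 S/cm

1.270e+01


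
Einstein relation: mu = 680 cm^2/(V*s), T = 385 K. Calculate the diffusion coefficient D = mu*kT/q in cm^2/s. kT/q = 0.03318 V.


Step 1: D = mu * (kT/q)
Step 2: D = 680 * 0.03318
Step 3: D = 22.56 cm^2/s

22.56


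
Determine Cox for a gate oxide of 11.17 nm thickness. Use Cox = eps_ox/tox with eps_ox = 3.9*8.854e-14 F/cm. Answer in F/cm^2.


Step 1: eps_ox = 3.9 * 8.854e-14 = 3.45306e-13 F/cm
Step 2: tox in cm = 11.17 nm * 1e-7 = 1.1170e-06 cm
Step 3: Cox = 3.45306e-13 / 1.1170e-06 = 3.09e-07 F/cm^2

3.09e-07


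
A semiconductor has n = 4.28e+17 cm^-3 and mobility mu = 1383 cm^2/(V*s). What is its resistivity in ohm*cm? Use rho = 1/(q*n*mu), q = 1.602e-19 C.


Step 1: sigma = q * n * mu = 1.602e-19 * 4.28e+17 * 1383 = 9.48262e+01 S/cm
Step 2: rho = 1 / sigma = 1 / 9.48262e+01 = 0.01055 ohm*cm

0.01055


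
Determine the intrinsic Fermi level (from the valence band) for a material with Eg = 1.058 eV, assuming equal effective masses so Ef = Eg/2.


Step 1: For an intrinsic semiconductor, the Fermi level sits at midgap.
Step 2: Ef = Eg / 2 = 1.058 / 2 = 0.529 eV

0.529


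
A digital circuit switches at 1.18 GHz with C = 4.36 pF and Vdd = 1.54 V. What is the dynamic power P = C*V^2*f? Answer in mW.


Step 1: V^2 = 1.54^2 = 2.3716 V^2
Step 2: P = C*V^2*f = 4.36e-12 F * 2.3716 * 1.18e9 Hz
Step 3: P = 1.220140768e-02 W
Step 4: P = 12.201 mW

12.201


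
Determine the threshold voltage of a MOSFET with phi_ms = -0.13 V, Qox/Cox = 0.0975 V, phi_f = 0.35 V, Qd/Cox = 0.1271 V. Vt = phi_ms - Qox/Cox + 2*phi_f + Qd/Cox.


Step 1: Vt = phi_ms - Qox/Cox + 2*phi_f + Qd/Cox
Step 2: Vt = -0.13 - 0.0975 + 2*0.35 + 0.1271
Step 3: Vt = -0.13 - 0.0975 + 0.7 + 0.1271
Step 4: Vt = 0.5996 V

0.5996


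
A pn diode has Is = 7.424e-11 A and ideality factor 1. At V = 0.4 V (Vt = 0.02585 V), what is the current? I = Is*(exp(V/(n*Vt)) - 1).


Step 1: V/(n*Vt) = 0.4/(1*0.02585) = 15.4739
Step 2: exp(15.4739) = 5.2508e+06
Step 3: I = 7.424e-11 * (5.2508e+06 - 1) = 3.90e-04 A

3.90e-04


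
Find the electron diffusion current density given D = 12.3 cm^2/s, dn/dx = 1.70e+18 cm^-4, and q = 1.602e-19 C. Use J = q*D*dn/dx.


Step 1: J = q * D * (dn/dx)
Step 2: J = 1.602e-19 * 12.3 * 1.70e+18
Step 3: J = 3.35e+00 A/cm^2

3.35e+00


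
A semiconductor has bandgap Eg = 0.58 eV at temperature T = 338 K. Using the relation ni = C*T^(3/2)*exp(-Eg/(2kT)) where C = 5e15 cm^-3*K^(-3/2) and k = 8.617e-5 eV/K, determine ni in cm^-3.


Step 1: Compute kT = 8.617e-5 * 338 = 0.02912546 eV
Step 2: Exponent = -Eg/(2kT) = -0.58/(2*0.02912546) = -9.95692
Step 3: T^(3/2) = 338^1.5 = 6214.05
Step 4: ni = 5e15 * 6214.05 * exp(-9.95692) = 1.47e+15 cm^-3

1.47e+15


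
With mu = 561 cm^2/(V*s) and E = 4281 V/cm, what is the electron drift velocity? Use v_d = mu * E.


Step 1: v_d = mu * E
Step 2: v_d = 561 * 4281 = 2401641
Step 3: v_d = 2.40e+06 cm/s

2.40e+06


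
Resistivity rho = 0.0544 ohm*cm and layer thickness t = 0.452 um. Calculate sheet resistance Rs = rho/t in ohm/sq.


Step 1: Convert thickness to cm: t = 0.452 um = 4.5200e-05 cm
Step 2: Rs = rho / t = 0.0544 / 4.5200e-05
Step 3: Rs = 1203.5 ohm/sq

1203.5


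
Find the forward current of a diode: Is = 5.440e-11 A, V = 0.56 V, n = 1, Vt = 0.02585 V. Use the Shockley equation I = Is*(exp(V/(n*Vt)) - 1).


Step 1: V/(n*Vt) = 0.56/(1*0.02585) = 21.6634
Step 2: exp(21.6634) = 2.5603e+09
Step 3: I = 5.440e-11 * (2.5603e+09 - 1) = 1.39e-01 A

1.39e-01


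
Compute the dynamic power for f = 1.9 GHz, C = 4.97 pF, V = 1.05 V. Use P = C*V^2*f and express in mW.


Step 1: V^2 = 1.05^2 = 1.1025 V^2
Step 2: P = C*V^2*f = 4.97e-12 F * 1.1025 * 1.9e9 Hz
Step 3: P = 1.04109075e-02 W
Step 4: P = 10.411 mW

10.411


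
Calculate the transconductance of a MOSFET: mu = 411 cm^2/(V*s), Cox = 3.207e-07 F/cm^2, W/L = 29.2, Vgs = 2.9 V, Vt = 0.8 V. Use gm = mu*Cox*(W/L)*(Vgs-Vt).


Step 1: Vov = Vgs - Vt = 2.9 - 0.8 = 2.1 V
Step 2: gm = mu * Cox * (W/L) * Vov
Step 3: gm = 411 * 3.207e-07 * 29.2 * 2.1 = 8.08e-03 S

8.08e-03


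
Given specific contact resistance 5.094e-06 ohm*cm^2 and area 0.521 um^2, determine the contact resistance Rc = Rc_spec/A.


Step 1: Convert area to cm^2: 0.521 um^2 = 5.2100e-09 cm^2
Step 2: Rc = Rc_spec / A = 5.094e-06 / 5.2100e-09
Step 3: Rc = 9.78e+02 ohms

9.78e+02


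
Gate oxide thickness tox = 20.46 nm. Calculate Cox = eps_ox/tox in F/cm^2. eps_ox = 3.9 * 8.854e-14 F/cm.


Step 1: eps_ox = 3.9 * 8.854e-14 = 3.45306e-13 F/cm
Step 2: tox in cm = 20.46 nm * 1e-7 = 2.0460e-06 cm
Step 3: Cox = 3.45306e-13 / 2.0460e-06 = 1.69e-07 F/cm^2

1.69e-07


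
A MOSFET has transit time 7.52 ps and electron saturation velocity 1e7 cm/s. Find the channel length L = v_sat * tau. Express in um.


Step 1: tau in seconds = 7.52 ps * 1e-12 = 7.5200e-12 s
Step 2: L = v_sat * tau = 1e7 * 7.5200e-12 = 7.5200e-05 cm
Step 3: L in um = 7.5200e-05 * 1e4 = 0.752 um

0.752


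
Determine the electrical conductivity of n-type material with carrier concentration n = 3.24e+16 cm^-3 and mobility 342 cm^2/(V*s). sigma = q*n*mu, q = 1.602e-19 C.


Step 1: sigma = q * n * mu
Step 2: sigma = 1.602e-19 * 3.24e+16 * 342
Step 3: sigma = 1.775e+00 S/cm

1.775e+00


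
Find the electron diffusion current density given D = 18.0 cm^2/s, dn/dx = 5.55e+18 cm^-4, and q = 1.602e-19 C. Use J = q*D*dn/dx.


Step 1: J = q * D * (dn/dx)
Step 2: J = 1.602e-19 * 18.0 * 5.55e+18
Step 3: J = 1.60e+01 A/cm^2

1.60e+01


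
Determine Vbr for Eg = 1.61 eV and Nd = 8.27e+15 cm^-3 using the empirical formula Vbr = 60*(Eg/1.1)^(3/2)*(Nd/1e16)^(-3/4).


Step 1: Eg/1.1 = 1.61/1.1 = 1.463636
Step 2: (Eg/1.1)^1.5 = 1.463636^1.5 = 1.770719
Step 3: (Nd/1e16)^(-0.75) = (0.827)^(-0.75) = 1.153110
Step 4: Vbr = 60 * 1.770719 * 1.153110 = 122.5 V

122.5


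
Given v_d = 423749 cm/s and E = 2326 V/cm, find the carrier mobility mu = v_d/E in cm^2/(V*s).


Step 1: mu = v_d / E
Step 2: mu = 423749 / 2326
Step 3: mu = 182.18 cm^2/(V*s)

182.18


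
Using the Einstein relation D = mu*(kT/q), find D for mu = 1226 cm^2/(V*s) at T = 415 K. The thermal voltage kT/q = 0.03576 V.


Step 1: D = mu * (kT/q)
Step 2: D = 1226 * 0.03576
Step 3: D = 43.84 cm^2/s

43.84


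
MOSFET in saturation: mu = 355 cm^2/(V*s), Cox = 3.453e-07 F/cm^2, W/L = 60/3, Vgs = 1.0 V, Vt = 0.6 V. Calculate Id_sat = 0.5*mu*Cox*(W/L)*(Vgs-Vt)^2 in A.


Step 1: Overdrive voltage Vov = Vgs - Vt = 1.0 - 0.6 = 0.4 V
Step 2: W/L = 60/3 = 20
Step 3: Id = 0.5 * 355 * 3.453e-07 * 20 * 0.4^2
Step 4: Id = 1.96e-04 A

1.96e-04


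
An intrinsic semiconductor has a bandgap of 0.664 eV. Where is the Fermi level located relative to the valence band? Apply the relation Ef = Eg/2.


Step 1: For an intrinsic semiconductor, the Fermi level sits at midgap.
Step 2: Ef = Eg / 2 = 0.664 / 2 = 0.332 eV

0.332
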